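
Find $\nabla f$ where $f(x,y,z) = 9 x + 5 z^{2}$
(9, 0, 10*z)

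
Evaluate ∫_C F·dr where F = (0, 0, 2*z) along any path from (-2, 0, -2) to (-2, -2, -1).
-3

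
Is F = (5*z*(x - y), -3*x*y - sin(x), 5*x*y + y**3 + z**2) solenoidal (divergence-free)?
No, ∇·F = -3*x + 7*z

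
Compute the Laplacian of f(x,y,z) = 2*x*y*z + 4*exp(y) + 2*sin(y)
4*exp(y) - 2*sin(y)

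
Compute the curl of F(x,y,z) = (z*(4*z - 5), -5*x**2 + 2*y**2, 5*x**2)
(0, -10*x + 8*z - 5, -10*x)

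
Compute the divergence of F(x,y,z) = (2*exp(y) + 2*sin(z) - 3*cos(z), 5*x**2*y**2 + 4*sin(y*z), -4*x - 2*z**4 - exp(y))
10*x**2*y - 8*z**3 + 4*z*cos(y*z)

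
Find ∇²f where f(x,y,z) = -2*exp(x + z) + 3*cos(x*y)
-3*x**2*cos(x*y) - 3*y**2*cos(x*y) - 4*exp(x + z)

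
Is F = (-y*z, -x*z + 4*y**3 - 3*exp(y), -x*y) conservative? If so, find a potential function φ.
Yes, F is conservative. φ = -x*y*z + y**4 - 3*exp(y)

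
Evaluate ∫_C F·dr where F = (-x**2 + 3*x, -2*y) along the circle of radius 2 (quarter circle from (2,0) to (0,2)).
-22/3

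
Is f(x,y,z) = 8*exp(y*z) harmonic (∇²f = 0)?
No, ∇²f = 8*(y**2 + z**2)*exp(y*z)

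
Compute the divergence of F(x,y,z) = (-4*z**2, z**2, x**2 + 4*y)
0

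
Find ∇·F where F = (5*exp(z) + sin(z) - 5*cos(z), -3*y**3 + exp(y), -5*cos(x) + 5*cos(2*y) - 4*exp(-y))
-9*y**2 + exp(y)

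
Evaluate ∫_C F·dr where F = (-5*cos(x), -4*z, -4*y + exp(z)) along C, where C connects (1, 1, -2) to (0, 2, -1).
-exp(-2) + exp(-1) + 5*sin(1)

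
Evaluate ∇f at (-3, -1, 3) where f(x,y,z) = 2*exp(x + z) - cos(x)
(2 - sin(3), 0, 2)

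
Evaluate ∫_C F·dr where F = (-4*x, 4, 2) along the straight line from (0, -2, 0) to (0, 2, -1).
14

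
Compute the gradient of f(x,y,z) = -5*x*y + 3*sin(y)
(-5*y, -5*x + 3*cos(y), 0)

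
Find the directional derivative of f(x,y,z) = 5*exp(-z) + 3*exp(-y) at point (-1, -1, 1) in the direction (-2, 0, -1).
sqrt(5)*exp(-1)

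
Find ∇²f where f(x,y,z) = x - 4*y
0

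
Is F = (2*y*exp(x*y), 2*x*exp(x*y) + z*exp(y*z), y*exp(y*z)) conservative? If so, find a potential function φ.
Yes, F is conservative. φ = 2*exp(x*y) + exp(y*z)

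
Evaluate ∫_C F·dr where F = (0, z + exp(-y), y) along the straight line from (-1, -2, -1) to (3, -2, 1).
-4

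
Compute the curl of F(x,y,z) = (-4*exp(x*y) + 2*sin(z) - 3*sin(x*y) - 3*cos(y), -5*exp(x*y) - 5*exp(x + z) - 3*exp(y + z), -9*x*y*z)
(-9*x*z + 5*exp(x + z) + 3*exp(y + z), 9*y*z + 2*cos(z), 4*x*exp(x*y) + 3*x*cos(x*y) - 5*y*exp(x*y) - 5*exp(x + z) - 3*sin(y))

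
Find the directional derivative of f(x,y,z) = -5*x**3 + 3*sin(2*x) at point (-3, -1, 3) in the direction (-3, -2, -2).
9*sqrt(17)*(45 - 2*cos(6))/17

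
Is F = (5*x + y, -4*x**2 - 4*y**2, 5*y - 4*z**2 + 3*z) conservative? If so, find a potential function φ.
No, ∇×F = (5, 0, -8*x - 1) ≠ 0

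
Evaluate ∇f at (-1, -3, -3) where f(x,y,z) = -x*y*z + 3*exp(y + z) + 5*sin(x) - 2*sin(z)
(-9 + 5*cos(1), -3 + 3*exp(-6), -3 + 3*exp(-6) - 2*cos(3))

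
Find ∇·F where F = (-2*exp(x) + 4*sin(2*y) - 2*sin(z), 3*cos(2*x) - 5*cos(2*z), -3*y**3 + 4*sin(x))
-2*exp(x)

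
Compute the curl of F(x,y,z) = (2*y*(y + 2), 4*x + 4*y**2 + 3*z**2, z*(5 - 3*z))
(-6*z, 0, -4*y)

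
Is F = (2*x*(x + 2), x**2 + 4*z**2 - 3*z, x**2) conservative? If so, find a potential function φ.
No, ∇×F = (3 - 8*z, -2*x, 2*x) ≠ 0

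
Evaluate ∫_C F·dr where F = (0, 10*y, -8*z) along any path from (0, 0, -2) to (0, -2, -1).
32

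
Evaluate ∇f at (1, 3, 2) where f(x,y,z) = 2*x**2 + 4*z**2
(4, 0, 16)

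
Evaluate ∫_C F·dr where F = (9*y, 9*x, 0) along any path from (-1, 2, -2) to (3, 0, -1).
18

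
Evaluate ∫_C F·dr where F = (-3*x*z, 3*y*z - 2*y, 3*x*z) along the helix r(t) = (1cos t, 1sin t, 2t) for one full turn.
-6*pi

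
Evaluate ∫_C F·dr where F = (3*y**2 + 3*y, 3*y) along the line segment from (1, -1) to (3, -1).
0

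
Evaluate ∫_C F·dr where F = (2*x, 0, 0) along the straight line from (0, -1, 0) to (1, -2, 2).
1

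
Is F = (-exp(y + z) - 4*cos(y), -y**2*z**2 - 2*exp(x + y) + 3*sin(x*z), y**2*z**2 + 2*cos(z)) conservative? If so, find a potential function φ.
No, ∇×F = (-3*x*cos(x*z) + 2*y**2*z + 2*y*z**2, -exp(y + z), 3*z*cos(x*z) - 2*exp(x + y) + exp(y + z) - 4*sin(y)) ≠ 0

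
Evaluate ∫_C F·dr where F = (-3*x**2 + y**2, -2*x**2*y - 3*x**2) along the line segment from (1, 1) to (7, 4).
-828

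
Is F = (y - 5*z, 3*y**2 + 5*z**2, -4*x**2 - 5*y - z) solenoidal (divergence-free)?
No, ∇·F = 6*y - 1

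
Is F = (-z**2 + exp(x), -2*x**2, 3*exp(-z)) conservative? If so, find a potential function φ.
No, ∇×F = (0, -2*z, -4*x) ≠ 0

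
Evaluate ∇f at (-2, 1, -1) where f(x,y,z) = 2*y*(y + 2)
(0, 8, 0)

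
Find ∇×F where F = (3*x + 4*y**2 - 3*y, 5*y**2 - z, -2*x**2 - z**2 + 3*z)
(1, 4*x, 3 - 8*y)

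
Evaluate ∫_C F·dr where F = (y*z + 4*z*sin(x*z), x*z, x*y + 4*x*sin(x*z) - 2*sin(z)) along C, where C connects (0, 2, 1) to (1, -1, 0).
2 - 2*cos(1)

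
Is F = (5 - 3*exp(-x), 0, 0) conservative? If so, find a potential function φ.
Yes, F is conservative. φ = 5*x + 3*exp(-x)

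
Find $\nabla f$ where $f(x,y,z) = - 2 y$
(0, -2, 0)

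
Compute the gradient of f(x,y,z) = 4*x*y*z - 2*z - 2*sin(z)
(4*y*z, 4*x*z, 4*x*y - 2*cos(z) - 2)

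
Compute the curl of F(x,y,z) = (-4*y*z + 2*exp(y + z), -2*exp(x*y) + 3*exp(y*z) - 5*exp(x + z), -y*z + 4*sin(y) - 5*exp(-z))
(-3*y*exp(y*z) - z + 5*exp(x + z) + 4*cos(y), -4*y + 2*exp(y + z), -2*y*exp(x*y) + 4*z - 5*exp(x + z) - 2*exp(y + z))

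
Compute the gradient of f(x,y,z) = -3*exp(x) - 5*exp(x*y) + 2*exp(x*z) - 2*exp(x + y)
(-5*y*exp(x*y) + 2*z*exp(x*z) - 3*exp(x) - 2*exp(x + y), -5*x*exp(x*y) - 2*exp(x + y), 2*x*exp(x*z))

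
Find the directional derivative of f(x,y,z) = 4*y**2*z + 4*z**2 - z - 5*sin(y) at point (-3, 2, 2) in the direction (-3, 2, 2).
2*sqrt(17)*(63 - 5*cos(2))/17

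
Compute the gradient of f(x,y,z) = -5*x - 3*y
(-5, -3, 0)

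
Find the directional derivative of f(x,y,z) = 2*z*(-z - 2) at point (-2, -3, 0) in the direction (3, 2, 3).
-6*sqrt(22)/11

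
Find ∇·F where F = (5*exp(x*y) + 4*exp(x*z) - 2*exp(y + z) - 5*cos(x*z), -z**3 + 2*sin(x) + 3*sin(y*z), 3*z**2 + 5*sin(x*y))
5*y*exp(x*y) + 4*z*exp(x*z) + 5*z*sin(x*z) + 3*z*cos(y*z) + 6*z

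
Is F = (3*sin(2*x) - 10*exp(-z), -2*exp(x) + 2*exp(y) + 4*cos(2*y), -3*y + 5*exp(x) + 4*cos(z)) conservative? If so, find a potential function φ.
No, ∇×F = (-3, -5*exp(x) + 10*exp(-z), -2*exp(x)) ≠ 0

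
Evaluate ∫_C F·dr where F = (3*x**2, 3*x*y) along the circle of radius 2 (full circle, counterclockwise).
0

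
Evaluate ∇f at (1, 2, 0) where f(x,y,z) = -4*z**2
(0, 0, 0)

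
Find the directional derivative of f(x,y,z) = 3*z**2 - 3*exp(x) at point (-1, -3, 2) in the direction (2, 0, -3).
6*sqrt(13)*(-6*E - 1)*exp(-1)/13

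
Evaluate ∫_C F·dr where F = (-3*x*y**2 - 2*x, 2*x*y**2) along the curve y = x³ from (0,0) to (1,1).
-31/40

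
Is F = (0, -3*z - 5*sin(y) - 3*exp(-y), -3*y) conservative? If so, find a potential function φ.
Yes, F is conservative. φ = -3*y*z + 5*cos(y) + 3*exp(-y)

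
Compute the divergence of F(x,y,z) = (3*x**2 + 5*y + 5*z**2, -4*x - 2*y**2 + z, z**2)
6*x - 4*y + 2*z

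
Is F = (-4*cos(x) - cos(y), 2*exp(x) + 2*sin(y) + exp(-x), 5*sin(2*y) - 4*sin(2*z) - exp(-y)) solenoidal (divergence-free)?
No, ∇·F = 4*sin(x) + 2*cos(y) - 8*cos(2*z)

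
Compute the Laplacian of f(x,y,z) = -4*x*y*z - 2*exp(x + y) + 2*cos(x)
-4*exp(x + y) - 2*cos(x)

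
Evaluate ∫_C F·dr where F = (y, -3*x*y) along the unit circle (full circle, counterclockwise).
-pi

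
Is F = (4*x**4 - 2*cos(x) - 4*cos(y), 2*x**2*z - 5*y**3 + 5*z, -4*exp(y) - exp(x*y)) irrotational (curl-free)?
No, ∇×F = (-2*x**2 - x*exp(x*y) - 4*exp(y) - 5, y*exp(x*y), 4*x*z - 4*sin(y))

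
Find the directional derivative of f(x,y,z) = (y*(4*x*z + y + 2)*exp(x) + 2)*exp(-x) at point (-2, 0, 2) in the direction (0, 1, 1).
-7*sqrt(2)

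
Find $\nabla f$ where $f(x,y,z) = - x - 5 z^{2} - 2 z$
(-1, 0, -10*z - 2)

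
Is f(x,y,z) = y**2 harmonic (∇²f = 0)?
No, ∇²f = 2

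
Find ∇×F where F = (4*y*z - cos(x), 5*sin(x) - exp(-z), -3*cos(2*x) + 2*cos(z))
(-exp(-z), 4*y - 6*sin(2*x), -4*z + 5*cos(x))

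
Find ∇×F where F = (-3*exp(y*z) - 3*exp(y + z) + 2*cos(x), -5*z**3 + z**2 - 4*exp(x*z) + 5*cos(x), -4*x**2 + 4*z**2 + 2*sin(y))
(4*x*exp(x*z) + 15*z**2 - 2*z + 2*cos(y), 8*x - 3*y*exp(y*z) - 3*exp(y + z), -4*z*exp(x*z) + 3*z*exp(y*z) + 3*exp(y + z) - 5*sin(x))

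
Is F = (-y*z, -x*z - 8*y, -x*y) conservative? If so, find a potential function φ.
Yes, F is conservative. φ = y*(-x*z - 4*y)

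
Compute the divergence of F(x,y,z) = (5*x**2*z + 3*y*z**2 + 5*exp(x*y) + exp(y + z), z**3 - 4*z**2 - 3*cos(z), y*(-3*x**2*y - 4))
10*x*z + 5*y*exp(x*y)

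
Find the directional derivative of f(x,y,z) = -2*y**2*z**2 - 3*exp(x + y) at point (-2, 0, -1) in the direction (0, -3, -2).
9*sqrt(13)*exp(-2)/13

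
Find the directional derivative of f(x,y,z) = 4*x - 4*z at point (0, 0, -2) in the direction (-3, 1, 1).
-16*sqrt(11)/11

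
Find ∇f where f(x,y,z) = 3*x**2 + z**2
(6*x, 0, 2*z)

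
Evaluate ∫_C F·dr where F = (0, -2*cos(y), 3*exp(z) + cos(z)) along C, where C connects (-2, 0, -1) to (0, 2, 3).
-2*sin(2) - 3*exp(-1) + sin(3) + sin(1) + 3*exp(3)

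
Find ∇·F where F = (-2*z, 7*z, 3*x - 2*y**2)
0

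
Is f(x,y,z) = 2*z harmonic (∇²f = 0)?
Yes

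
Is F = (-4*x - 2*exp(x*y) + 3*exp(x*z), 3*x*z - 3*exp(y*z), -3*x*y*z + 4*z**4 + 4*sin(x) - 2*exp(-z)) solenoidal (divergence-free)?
No, ∇·F = -3*x*y - 2*y*exp(x*y) + 16*z**3 + 3*z*exp(x*z) - 3*z*exp(y*z) - 4 + 2*exp(-z)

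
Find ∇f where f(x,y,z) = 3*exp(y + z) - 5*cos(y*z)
(0, 5*z*sin(y*z) + 3*exp(y + z), 5*y*sin(y*z) + 3*exp(y + z))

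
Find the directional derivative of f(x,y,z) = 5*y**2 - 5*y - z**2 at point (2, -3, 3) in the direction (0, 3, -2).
-93*sqrt(13)/13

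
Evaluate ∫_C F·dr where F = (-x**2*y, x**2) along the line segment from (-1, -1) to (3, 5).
-62/3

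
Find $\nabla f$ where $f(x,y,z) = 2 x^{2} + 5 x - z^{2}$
(4*x + 5, 0, -2*z)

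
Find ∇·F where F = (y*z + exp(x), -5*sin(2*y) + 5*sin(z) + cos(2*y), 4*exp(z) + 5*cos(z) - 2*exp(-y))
exp(x) + 4*exp(z) - 2*sin(2*y) - 5*sin(z) - 10*cos(2*y)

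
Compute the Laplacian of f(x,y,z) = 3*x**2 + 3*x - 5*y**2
-4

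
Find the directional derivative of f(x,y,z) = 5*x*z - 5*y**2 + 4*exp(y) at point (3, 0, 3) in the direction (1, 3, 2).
57*sqrt(14)/14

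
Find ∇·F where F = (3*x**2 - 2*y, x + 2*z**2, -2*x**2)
6*x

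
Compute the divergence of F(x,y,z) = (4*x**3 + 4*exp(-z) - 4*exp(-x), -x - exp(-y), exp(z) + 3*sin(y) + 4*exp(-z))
12*x**2 + exp(z) - 4*exp(-z) + exp(-y) + 4*exp(-x)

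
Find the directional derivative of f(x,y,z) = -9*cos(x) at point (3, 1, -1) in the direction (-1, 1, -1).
-3*sqrt(3)*sin(3)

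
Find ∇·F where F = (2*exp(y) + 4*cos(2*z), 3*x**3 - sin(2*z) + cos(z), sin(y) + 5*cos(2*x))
0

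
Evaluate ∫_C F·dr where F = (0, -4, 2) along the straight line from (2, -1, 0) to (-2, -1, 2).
4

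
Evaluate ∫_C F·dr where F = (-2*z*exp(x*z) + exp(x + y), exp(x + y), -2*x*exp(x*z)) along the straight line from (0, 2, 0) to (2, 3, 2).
-2*exp(4) - exp(2) + 2 + exp(5)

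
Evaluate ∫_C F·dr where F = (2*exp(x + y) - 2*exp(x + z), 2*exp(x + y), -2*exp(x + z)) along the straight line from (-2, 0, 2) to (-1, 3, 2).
-2*E - 2*exp(-2) + 2 + 2*exp(2)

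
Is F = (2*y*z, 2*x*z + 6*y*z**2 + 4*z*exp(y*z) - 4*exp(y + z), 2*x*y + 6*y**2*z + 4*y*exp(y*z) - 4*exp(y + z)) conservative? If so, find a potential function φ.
Yes, F is conservative. φ = 2*x*y*z + 3*y**2*z**2 + 4*exp(y*z) - 4*exp(y + z)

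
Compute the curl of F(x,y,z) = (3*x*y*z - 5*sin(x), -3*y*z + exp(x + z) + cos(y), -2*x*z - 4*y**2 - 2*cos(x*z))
(-5*y - exp(x + z), 3*x*y - 2*z*sin(x*z) + 2*z, -3*x*z + exp(x + z))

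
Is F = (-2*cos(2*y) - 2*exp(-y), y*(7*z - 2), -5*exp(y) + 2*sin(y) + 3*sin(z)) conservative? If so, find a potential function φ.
No, ∇×F = (-7*y - 5*exp(y) + 2*cos(y), 0, -4*sin(2*y) - 2*exp(-y)) ≠ 0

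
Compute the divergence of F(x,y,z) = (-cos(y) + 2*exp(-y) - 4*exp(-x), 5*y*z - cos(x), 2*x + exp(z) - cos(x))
5*z + exp(z) + 4*exp(-x)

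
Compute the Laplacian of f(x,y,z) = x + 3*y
0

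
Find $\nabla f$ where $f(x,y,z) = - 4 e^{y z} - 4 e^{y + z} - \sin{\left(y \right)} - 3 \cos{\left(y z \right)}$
(0, -4*z*exp(y*z) + 3*z*sin(y*z) - 4*exp(y + z) - cos(y), -4*y*exp(y*z) + 3*y*sin(y*z) - 4*exp(y + z))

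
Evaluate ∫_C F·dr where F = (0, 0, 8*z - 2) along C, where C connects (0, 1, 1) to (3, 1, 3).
28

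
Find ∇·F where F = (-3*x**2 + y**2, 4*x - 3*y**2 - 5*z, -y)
-6*x - 6*y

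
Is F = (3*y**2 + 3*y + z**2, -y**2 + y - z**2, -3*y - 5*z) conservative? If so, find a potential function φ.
No, ∇×F = (2*z - 3, 2*z, -6*y - 3) ≠ 0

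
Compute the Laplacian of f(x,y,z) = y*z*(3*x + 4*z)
8*y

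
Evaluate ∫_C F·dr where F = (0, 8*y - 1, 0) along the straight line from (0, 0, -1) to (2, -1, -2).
5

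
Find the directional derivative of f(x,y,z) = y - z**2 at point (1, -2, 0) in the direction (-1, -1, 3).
-sqrt(11)/11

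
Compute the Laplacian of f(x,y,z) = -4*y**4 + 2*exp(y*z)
2*y**2*exp(y*z) - 48*y**2 + 2*z**2*exp(y*z)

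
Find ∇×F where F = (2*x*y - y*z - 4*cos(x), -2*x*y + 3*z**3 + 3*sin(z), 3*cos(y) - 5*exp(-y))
(-9*z**2 - 3*sin(y) - 3*cos(z) + 5*exp(-y), -y, -2*x - 2*y + z)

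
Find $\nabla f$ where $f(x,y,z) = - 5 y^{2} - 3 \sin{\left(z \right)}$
(0, -10*y, -3*cos(z))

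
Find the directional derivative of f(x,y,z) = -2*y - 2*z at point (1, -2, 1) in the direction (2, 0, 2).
-sqrt(2)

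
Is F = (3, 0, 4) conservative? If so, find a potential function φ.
Yes, F is conservative. φ = 3*x + 4*z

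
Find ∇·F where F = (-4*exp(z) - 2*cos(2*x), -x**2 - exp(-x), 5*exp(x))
4*sin(2*x)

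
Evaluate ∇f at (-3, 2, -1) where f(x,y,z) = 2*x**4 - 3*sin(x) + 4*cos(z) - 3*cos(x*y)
(-216 - 6*sin(6) - 3*cos(3), 9*sin(6), 4*sin(1))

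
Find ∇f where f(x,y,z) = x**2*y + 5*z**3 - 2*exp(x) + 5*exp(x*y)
(2*x*y + 5*y*exp(x*y) - 2*exp(x), x*(x + 5*exp(x*y)), 15*z**2)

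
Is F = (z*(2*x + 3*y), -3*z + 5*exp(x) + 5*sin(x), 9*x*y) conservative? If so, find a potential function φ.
No, ∇×F = (9*x + 3, 2*x - 6*y, -3*z + 5*exp(x) + 5*cos(x)) ≠ 0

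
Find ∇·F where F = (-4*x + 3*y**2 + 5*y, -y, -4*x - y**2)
-5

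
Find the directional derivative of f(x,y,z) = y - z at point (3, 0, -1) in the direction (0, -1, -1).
0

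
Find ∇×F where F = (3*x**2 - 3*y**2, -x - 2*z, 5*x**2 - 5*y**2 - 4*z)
(2 - 10*y, -10*x, 6*y - 1)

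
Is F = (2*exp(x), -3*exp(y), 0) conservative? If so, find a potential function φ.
Yes, F is conservative. φ = 2*exp(x) - 3*exp(y)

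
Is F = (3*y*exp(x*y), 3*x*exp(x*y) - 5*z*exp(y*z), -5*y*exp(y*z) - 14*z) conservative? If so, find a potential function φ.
Yes, F is conservative. φ = -7*z**2 + 3*exp(x*y) - 5*exp(y*z)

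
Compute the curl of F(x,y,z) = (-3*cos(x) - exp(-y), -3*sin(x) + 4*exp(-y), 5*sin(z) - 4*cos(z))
(0, 0, -3*cos(x) - exp(-y))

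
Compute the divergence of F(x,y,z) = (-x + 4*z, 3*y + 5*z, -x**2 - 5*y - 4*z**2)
2 - 8*z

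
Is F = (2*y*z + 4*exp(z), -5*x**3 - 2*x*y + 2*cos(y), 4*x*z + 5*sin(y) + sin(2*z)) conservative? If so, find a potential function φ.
No, ∇×F = (5*cos(y), 2*y - 4*z + 4*exp(z), -15*x**2 - 2*y - 2*z) ≠ 0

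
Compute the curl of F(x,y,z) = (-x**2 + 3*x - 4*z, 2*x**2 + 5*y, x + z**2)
(0, -5, 4*x)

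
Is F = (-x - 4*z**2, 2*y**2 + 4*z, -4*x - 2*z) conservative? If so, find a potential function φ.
No, ∇×F = (-4, 4 - 8*z, 0) ≠ 0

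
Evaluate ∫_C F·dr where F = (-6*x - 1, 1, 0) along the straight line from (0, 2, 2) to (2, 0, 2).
-16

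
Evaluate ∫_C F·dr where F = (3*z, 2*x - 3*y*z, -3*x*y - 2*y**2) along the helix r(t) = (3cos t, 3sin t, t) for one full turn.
63*pi/2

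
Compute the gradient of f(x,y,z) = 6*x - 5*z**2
(6, 0, -10*z)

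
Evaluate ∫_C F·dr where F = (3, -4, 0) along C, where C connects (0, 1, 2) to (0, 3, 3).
-8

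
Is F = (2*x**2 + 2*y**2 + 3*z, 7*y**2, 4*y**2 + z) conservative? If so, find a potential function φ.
No, ∇×F = (8*y, 3, -4*y) ≠ 0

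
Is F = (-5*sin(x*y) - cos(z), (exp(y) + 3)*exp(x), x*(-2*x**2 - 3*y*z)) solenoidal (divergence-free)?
No, ∇·F = -3*x*y - 5*y*cos(x*y) + exp(x + y)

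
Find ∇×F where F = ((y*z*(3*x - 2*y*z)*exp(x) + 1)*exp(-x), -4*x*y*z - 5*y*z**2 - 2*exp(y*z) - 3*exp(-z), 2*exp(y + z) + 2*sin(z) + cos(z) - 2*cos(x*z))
((2*(2*x*y + 5*y*z + y*exp(y*z) + exp(y + z))*exp(z) - 3)*exp(-z), 3*x*y - 4*y**2*z - 2*z*sin(x*z), z*(-3*x + 4*y*z - 4*y))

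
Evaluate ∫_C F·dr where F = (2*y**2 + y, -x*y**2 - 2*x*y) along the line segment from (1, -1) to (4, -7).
321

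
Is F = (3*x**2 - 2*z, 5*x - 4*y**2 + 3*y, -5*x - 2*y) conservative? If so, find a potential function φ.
No, ∇×F = (-2, 3, 5) ≠ 0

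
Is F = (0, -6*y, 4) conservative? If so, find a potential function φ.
Yes, F is conservative. φ = -3*y**2 + 4*z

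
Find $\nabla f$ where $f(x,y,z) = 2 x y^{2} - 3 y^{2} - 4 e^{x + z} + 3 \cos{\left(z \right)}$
(2*y**2 - 4*exp(x + z), 2*y*(2*x - 3), -4*exp(x + z) - 3*sin(z))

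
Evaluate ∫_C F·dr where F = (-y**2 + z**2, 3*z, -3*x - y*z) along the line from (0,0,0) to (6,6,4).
-72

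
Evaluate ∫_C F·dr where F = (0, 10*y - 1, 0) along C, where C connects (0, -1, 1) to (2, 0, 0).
-6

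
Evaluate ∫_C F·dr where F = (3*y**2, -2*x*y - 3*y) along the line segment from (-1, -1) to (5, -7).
138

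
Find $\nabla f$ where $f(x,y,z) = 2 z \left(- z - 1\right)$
(0, 0, -4*z - 2)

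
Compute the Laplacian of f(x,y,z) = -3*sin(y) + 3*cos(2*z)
3*sin(y) - 12*cos(2*z)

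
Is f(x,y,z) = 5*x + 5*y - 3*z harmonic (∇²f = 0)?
Yes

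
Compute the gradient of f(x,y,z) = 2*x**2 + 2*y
(4*x, 2, 0)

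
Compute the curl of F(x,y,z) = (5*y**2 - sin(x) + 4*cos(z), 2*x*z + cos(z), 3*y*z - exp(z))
(-2*x + 3*z + sin(z), -4*sin(z), -10*y + 2*z)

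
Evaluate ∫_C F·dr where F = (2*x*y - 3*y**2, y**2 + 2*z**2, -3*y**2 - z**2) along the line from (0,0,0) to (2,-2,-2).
-32/3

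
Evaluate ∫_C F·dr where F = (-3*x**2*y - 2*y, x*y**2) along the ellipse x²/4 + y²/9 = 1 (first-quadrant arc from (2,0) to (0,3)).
87*pi/8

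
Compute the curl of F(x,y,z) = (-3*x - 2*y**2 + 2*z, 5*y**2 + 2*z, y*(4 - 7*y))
(2 - 14*y, 2, 4*y)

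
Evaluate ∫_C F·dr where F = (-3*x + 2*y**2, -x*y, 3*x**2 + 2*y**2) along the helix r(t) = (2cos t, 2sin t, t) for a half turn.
-80/3 + 10*pi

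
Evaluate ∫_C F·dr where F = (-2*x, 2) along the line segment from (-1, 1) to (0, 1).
1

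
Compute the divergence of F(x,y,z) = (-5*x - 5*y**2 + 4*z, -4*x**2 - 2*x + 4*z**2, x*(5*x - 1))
-5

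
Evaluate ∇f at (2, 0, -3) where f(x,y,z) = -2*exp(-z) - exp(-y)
(0, 1, 2*exp(3))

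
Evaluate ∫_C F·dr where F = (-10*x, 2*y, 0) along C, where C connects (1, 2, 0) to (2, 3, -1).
-10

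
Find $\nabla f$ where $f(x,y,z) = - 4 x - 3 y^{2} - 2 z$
(-4, -6*y, -2)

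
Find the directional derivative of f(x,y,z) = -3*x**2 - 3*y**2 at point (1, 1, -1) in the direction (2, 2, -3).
-24*sqrt(17)/17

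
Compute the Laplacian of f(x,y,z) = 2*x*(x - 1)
4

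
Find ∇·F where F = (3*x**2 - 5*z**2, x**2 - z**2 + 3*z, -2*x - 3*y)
6*x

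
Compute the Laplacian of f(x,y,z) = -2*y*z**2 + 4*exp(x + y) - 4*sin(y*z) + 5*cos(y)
4*y*(y*sin(y*z) - 1) + 4*z**2*sin(y*z) + 8*exp(x + y) - 5*cos(y)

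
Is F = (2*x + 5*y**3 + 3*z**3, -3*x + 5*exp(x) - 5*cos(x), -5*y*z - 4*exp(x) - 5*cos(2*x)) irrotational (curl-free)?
No, ∇×F = (-5*z, 9*z**2 + 4*exp(x) - 10*sin(2*x), -15*y**2 + 5*exp(x) + 5*sin(x) - 3)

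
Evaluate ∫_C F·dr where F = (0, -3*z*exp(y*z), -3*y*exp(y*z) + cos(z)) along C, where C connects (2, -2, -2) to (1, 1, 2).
-3*exp(2) + 2*sin(2) + 3*exp(4)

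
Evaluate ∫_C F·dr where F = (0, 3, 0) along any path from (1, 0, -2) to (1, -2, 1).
-6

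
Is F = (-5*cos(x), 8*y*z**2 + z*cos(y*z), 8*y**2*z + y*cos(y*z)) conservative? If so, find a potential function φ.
Yes, F is conservative. φ = 4*y**2*z**2 - 5*sin(x) + sin(y*z)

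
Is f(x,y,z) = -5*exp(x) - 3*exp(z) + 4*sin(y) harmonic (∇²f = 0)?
No, ∇²f = -5*exp(x) - 3*exp(z) - 4*sin(y)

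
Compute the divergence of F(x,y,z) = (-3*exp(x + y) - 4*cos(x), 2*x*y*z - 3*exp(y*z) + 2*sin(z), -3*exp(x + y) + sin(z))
2*x*z - 3*z*exp(y*z) - 3*exp(x + y) + 4*sin(x) + cos(z)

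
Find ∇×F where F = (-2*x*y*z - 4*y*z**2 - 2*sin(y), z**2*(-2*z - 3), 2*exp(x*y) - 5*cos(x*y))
(2*x*exp(x*y) + 5*x*sin(x*y) + 6*z**2 + 6*z, -y*(2*x + 8*z + 2*exp(x*y) + 5*sin(x*y)), 2*x*z + 4*z**2 + 2*cos(y))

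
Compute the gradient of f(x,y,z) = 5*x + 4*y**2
(5, 8*y, 0)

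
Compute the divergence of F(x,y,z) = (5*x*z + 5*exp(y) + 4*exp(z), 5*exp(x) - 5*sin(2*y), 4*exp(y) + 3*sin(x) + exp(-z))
5*z - 10*cos(2*y) - exp(-z)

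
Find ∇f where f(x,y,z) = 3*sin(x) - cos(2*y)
(3*cos(x), 2*sin(2*y), 0)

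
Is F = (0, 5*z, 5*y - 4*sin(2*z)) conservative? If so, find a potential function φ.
Yes, F is conservative. φ = 5*y*z + 2*cos(2*z)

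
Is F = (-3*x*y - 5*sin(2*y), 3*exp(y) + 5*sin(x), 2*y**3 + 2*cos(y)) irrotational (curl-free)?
No, ∇×F = (6*y**2 - 2*sin(y), 0, 3*x + 5*cos(x) + 10*cos(2*y))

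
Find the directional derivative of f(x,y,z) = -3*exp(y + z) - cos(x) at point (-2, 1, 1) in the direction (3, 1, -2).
3*sqrt(14)*(-sin(2) + exp(2))/14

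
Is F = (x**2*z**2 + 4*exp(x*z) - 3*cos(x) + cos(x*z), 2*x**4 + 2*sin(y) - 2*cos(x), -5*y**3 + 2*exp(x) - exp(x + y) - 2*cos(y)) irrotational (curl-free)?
No, ∇×F = (-15*y**2 - exp(x + y) + 2*sin(y), 2*x**2*z + 4*x*exp(x*z) - x*sin(x*z) - 2*exp(x) + exp(x + y), 8*x**3 + 2*sin(x))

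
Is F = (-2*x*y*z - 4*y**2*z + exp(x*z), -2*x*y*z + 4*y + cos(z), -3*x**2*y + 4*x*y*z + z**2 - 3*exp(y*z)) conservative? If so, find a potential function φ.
No, ∇×F = (-3*x**2 + 2*x*y + 4*x*z - 3*z*exp(y*z) + sin(z), 4*x*y + x*exp(x*z) - 4*y**2 - 4*y*z, 2*z*(x + 3*y)) ≠ 0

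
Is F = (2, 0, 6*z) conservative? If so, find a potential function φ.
Yes, F is conservative. φ = 2*x + 3*z**2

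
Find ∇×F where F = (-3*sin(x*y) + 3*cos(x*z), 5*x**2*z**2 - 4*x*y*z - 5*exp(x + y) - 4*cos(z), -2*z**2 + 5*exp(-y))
(-10*x**2*z + 4*x*y - 4*sin(z) - 5*exp(-y), -3*x*sin(x*z), 10*x*z**2 + 3*x*cos(x*y) - 4*y*z - 5*exp(x + y))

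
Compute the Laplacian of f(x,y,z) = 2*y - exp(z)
-exp(z)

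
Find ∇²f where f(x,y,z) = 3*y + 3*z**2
6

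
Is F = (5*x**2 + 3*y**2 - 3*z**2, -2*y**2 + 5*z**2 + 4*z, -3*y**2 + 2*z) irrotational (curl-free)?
No, ∇×F = (-6*y - 10*z - 4, -6*z, -6*y)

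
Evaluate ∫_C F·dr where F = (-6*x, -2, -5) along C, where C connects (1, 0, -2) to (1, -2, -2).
4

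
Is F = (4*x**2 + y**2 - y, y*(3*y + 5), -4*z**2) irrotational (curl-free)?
No, ∇×F = (0, 0, 1 - 2*y)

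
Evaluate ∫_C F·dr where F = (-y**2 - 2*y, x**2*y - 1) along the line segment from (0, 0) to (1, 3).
-27/4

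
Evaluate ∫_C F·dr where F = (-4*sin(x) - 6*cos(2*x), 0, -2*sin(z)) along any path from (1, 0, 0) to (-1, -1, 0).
6*sin(2)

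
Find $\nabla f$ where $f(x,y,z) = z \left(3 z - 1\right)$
(0, 0, 6*z - 1)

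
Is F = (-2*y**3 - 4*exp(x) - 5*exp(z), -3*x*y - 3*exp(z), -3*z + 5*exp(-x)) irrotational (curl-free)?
No, ∇×F = (3*exp(z), -5*exp(z) + 5*exp(-x), 3*y*(2*y - 1))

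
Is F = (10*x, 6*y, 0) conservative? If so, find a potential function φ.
Yes, F is conservative. φ = 5*x**2 + 3*y**2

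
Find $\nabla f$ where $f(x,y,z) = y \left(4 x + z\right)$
(4*y, 4*x + z, y)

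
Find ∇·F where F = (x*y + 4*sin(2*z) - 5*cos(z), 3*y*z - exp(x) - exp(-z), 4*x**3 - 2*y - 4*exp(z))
y + 3*z - 4*exp(z)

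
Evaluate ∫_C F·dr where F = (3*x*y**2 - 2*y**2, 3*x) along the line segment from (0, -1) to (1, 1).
17/6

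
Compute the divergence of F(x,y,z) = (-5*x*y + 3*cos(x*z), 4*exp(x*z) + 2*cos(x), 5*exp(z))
-5*y - 3*z*sin(x*z) + 5*exp(z)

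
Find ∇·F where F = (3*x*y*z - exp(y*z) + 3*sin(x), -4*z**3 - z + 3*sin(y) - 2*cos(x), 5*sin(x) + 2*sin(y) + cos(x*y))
3*y*z + 3*cos(x) + 3*cos(y)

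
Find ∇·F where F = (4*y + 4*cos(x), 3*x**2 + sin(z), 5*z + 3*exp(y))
5 - 4*sin(x)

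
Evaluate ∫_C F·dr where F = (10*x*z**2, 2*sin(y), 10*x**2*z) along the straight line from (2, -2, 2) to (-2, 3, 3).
2*cos(2) - 2*cos(3) + 100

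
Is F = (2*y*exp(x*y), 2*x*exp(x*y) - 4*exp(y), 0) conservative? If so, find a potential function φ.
Yes, F is conservative. φ = -4*exp(y) + 2*exp(x*y)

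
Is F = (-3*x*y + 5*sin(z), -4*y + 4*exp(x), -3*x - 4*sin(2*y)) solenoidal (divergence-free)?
No, ∇·F = -3*y - 4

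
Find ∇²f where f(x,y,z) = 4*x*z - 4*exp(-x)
-4*exp(-x)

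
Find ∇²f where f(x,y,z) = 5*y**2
10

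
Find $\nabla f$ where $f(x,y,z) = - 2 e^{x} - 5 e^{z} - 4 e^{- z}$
(-2*exp(x), 0, -5*exp(z) + 4*exp(-z))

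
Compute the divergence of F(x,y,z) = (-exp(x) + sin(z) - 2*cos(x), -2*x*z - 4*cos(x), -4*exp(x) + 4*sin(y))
-exp(x) + 2*sin(x)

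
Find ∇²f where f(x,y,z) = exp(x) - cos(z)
exp(x) + cos(z)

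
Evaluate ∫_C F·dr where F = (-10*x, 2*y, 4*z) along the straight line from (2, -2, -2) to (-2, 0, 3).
6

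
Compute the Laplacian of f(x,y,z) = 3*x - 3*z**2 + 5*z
-6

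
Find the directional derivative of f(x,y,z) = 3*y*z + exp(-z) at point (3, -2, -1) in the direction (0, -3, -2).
sqrt(13)*(2*E + 21)/13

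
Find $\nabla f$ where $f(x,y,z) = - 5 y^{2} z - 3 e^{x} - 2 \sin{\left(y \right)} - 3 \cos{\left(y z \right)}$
(-3*exp(x), -10*y*z + 3*z*sin(y*z) - 2*cos(y), y*(-5*y + 3*sin(y*z)))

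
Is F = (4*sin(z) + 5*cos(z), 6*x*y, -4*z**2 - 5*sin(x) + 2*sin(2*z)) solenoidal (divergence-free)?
No, ∇·F = 6*x - 8*z + 4*cos(2*z)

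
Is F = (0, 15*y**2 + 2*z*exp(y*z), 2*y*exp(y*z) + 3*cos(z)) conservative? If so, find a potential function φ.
Yes, F is conservative. φ = 5*y**3 + 2*exp(y*z) + 3*sin(z)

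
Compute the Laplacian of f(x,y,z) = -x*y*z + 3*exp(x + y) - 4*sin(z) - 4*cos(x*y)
4*x**2*cos(x*y) + 4*y**2*cos(x*y) + 6*exp(x + y) + 4*sin(z)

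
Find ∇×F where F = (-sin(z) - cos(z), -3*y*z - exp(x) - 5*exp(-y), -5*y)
(3*y - 5, sin(z) - cos(z), -exp(x))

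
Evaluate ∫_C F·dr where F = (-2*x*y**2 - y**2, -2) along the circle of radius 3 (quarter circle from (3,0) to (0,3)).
105/2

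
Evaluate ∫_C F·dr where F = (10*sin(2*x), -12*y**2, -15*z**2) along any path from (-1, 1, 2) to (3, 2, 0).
-5*cos(6) + 5*cos(2) + 12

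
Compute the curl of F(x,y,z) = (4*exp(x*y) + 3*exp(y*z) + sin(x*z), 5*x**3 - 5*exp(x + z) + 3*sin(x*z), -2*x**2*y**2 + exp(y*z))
(-4*x**2*y - 3*x*cos(x*z) + z*exp(y*z) + 5*exp(x + z), 4*x*y**2 + x*cos(x*z) + 3*y*exp(y*z), 15*x**2 - 4*x*exp(x*y) - 3*z*exp(y*z) + 3*z*cos(x*z) - 5*exp(x + z))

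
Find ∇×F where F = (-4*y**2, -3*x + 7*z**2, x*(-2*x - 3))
(-14*z, 4*x + 3, 8*y - 3)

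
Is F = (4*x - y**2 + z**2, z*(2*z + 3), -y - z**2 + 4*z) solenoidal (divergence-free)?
No, ∇·F = 8 - 2*z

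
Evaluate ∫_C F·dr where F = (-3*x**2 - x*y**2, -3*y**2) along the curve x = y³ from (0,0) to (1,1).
-19/8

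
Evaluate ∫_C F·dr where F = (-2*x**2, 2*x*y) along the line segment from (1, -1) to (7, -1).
-228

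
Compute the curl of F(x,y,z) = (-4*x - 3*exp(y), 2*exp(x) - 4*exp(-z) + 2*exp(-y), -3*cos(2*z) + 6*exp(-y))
(-4*exp(-z) - 6*exp(-y), 0, 2*exp(x) + 3*exp(y))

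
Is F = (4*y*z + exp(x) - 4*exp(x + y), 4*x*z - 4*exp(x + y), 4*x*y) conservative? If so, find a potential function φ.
Yes, F is conservative. φ = 4*x*y*z + exp(x) - 4*exp(x + y)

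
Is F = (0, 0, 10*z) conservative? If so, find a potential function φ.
Yes, F is conservative. φ = 5*z**2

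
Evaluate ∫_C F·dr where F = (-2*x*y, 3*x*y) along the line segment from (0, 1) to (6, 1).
-36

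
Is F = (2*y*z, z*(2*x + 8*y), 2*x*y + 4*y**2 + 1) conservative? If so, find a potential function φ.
Yes, F is conservative. φ = z*(2*x*y + 4*y**2 + 1)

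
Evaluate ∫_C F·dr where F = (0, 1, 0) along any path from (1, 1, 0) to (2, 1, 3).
0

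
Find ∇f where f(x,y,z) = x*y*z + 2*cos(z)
(y*z, x*z, x*y - 2*sin(z))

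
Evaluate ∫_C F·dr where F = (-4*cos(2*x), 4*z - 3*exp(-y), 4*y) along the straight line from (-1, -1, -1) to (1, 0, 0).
-3*E - 4*sin(2) - 1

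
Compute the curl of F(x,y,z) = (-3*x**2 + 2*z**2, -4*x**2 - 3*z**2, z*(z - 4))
(6*z, 4*z, -8*x)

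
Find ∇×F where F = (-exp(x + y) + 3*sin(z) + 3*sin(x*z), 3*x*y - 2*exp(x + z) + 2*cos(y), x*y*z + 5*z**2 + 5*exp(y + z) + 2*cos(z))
(x*z + 2*exp(x + z) + 5*exp(y + z), 3*x*cos(x*z) - y*z + 3*cos(z), 3*y + exp(x + y) - 2*exp(x + z))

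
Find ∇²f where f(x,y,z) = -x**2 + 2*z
-2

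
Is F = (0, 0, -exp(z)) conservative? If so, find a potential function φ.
Yes, F is conservative. φ = -exp(z)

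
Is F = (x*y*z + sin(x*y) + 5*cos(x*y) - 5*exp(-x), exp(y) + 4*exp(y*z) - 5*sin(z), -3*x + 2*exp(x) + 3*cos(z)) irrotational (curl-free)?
No, ∇×F = (-4*y*exp(y*z) + 5*cos(z), x*y - 2*exp(x) + 3, x*(-z + 5*sin(x*y) - cos(x*y)))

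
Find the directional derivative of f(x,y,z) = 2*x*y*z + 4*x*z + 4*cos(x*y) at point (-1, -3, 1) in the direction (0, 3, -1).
2*sqrt(10)*(-2 + 3*sin(3))/5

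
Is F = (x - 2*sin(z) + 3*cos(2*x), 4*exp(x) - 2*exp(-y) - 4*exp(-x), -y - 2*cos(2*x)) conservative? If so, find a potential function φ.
No, ∇×F = (-1, -4*sin(2*x) - 2*cos(z), 8*cosh(x)) ≠ 0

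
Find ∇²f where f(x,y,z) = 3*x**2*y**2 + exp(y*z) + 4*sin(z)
6*x**2 + y**2*exp(y*z) + 6*y**2 + z**2*exp(y*z) - 4*sin(z)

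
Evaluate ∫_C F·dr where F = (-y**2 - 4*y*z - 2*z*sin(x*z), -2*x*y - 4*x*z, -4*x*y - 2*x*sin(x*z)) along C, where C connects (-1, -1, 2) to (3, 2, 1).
-29 + 2*cos(3) - 2*cos(2)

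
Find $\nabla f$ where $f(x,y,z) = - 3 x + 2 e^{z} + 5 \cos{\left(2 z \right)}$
(-3, 0, 2*exp(z) - 10*sin(2*z))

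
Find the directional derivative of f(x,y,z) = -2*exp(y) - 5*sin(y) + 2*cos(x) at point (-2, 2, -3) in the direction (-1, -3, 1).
sqrt(11)*(15*cos(2) - 2*sin(2) + 6*exp(2))/11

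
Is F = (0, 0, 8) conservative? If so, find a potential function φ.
Yes, F is conservative. φ = 8*z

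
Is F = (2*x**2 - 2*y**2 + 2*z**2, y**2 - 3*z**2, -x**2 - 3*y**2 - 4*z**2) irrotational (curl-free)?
No, ∇×F = (-6*y + 6*z, 2*x + 4*z, 4*y)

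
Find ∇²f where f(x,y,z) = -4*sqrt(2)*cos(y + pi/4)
4*sqrt(2)*cos(y + pi/4)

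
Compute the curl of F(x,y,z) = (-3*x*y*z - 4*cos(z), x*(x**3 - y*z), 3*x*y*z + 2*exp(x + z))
(x*(y + 3*z), -3*x*y - 3*y*z - 2*exp(x + z) + 4*sin(z), 4*x**3 + 3*x*z - y*z)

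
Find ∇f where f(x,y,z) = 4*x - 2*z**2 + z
(4, 0, 1 - 4*z)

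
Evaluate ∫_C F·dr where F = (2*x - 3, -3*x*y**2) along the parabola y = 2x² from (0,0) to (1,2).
-62/7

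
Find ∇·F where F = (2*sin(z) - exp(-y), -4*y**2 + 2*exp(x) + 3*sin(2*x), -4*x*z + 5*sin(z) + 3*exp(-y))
-4*x - 8*y + 5*cos(z)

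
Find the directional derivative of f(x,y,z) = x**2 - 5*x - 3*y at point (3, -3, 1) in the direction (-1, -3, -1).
8*sqrt(11)/11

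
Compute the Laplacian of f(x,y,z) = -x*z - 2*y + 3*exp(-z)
3*exp(-z)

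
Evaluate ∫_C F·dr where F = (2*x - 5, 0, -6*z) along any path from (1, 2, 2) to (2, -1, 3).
-17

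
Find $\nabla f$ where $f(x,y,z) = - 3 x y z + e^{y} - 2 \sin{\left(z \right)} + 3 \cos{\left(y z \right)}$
(-3*y*z, -3*x*z - 3*z*sin(y*z) + exp(y), -3*x*y - 3*y*sin(y*z) - 2*cos(z))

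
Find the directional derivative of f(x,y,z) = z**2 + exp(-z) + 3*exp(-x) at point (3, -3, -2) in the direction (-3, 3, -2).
sqrt(22)*(9 + 2*(4 + exp(2))*exp(3))*exp(-3)/22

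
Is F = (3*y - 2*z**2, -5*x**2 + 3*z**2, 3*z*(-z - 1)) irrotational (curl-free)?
No, ∇×F = (-6*z, -4*z, -10*x - 3)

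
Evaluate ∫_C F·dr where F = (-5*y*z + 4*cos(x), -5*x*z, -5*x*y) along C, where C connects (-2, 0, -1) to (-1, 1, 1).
-4*sin(1) + 4*sin(2) + 5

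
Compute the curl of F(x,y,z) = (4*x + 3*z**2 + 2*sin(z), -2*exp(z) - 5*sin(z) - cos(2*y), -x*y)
(-x + 2*exp(z) + 5*cos(z), y + 6*z + 2*cos(z), 0)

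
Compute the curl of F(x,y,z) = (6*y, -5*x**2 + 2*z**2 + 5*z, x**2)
(-4*z - 5, -2*x, -10*x - 6)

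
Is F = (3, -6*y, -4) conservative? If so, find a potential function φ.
Yes, F is conservative. φ = 3*x - 3*y**2 - 4*z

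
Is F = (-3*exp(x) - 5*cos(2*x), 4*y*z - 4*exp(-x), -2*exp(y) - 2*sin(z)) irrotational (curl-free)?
No, ∇×F = (-4*y - 2*exp(y), 0, 4*exp(-x))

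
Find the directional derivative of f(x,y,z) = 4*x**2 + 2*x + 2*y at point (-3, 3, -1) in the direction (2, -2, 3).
-48*sqrt(17)/17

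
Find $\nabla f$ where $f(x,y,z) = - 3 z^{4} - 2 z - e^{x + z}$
(-exp(x + z), 0, -12*z**3 - exp(x + z) - 2)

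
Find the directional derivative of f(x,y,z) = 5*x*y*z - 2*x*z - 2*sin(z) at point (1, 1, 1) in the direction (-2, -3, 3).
-3*sqrt(22)*(cos(1) + 2)/11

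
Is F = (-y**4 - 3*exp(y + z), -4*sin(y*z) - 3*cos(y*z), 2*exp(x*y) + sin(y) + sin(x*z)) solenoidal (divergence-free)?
No, ∇·F = x*cos(x*z) + 3*z*sin(y*z) - 4*z*cos(y*z)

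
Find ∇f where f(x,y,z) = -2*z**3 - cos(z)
(0, 0, -6*z**2 + sin(z))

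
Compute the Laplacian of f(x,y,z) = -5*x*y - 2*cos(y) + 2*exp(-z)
2*cos(y) + 2*exp(-z)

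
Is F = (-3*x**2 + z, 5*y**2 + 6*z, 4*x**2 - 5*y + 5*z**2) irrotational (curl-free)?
No, ∇×F = (-11, 1 - 8*x, 0)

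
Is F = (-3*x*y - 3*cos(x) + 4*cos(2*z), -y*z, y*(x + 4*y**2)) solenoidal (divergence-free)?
No, ∇·F = -3*y - z + 3*sin(x)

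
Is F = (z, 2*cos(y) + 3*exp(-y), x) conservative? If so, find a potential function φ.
Yes, F is conservative. φ = x*z + 2*sin(y) - 3*exp(-y)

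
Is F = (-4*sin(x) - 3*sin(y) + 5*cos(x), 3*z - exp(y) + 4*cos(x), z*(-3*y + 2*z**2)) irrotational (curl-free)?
No, ∇×F = (-3*z - 3, 0, -4*sin(x) + 3*cos(y))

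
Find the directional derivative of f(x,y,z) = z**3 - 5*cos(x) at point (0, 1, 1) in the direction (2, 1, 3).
9*sqrt(14)/14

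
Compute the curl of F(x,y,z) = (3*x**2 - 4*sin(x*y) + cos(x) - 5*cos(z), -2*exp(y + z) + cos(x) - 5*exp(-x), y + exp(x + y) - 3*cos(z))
(exp(x + y) + 2*exp(y + z) + 1, -exp(x + y) + 5*sin(z), 4*x*cos(x*y) - sin(x) + 5*exp(-x))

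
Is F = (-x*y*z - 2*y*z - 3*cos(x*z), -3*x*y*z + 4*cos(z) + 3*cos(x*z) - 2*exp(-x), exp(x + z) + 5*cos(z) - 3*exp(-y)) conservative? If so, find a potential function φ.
No, ∇×F = (3*x*y + 3*x*sin(x*z) + 4*sin(z) + 3*exp(-y), -x*y + 3*x*sin(x*z) - 2*y - exp(x + z), (z*(x - 3*y - 3*sin(x*z) + 2)*exp(x) + 2)*exp(-x)) ≠ 0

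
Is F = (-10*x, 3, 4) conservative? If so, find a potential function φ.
Yes, F is conservative. φ = -5*x**2 + 3*y + 4*z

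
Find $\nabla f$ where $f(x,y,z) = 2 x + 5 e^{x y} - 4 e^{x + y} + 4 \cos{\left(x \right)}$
(5*y*exp(x*y) - 4*exp(x + y) - 4*sin(x) + 2, 5*x*exp(x*y) - 4*exp(x + y), 0)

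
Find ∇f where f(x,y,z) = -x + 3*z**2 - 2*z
(-1, 0, 6*z - 2)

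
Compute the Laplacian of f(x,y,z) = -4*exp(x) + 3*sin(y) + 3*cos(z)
-4*exp(x) - 3*sin(y) - 3*cos(z)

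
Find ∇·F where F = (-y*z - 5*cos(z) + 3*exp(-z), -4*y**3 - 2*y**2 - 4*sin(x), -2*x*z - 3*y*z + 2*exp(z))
-2*x - 12*y**2 - 7*y + 2*exp(z)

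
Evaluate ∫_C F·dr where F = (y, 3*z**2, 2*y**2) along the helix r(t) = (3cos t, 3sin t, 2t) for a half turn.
-117*pi/2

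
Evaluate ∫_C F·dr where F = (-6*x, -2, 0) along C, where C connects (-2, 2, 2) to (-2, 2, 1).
0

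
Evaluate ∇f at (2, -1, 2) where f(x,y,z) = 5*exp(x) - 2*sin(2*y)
(5*exp(2), -4*cos(2), 0)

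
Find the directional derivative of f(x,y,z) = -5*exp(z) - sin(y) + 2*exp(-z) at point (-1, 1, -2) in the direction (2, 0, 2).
sqrt(2)*(-exp(4) - 5/2)*exp(-2)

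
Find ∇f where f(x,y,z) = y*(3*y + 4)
(0, 6*y + 4, 0)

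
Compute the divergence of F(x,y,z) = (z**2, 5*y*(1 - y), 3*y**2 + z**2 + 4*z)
-10*y + 2*z + 9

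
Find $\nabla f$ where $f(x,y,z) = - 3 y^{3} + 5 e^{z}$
(0, -9*y**2, 5*exp(z))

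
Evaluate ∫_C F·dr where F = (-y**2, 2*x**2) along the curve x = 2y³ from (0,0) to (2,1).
-2/35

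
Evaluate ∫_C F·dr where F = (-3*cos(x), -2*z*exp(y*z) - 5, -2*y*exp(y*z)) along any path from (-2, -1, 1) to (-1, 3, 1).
-2*exp(3) - 20 - 3*sin(2) + 2*exp(-1) + 3*sin(1)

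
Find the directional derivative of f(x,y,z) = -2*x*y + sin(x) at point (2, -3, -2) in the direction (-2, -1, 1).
-sqrt(6)*(cos(2) + 4)/3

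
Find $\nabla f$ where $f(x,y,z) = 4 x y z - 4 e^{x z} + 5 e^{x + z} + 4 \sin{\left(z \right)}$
(4*y*z - 4*z*exp(x*z) + 5*exp(x + z), 4*x*z, 4*x*y - 4*x*exp(x*z) + 5*exp(x + z) + 4*cos(z))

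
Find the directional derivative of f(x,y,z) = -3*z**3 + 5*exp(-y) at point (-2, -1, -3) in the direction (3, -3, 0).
5*sqrt(2)*E/2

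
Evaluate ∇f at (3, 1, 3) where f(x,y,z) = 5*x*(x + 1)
(35, 0, 0)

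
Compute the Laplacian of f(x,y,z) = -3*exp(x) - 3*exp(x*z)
-3*x**2*exp(x*z) - 3*z**2*exp(x*z) - 3*exp(x)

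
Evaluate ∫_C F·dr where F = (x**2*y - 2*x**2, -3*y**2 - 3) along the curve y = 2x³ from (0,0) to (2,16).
-4128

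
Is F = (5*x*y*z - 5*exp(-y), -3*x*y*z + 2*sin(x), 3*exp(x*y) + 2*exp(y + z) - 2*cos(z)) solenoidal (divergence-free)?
No, ∇·F = -3*x*z + 5*y*z + 2*exp(y + z) + 2*sin(z)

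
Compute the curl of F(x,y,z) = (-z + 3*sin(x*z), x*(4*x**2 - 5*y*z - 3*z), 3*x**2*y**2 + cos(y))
(6*x**2*y + x*(5*y + 3) - sin(y), -6*x*y**2 + 3*x*cos(x*z) - 1, 12*x**2 - 5*y*z - 3*z)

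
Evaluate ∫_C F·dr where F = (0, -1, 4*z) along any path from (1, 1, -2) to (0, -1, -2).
2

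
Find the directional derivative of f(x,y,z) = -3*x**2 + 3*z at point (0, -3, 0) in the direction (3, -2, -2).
-6*sqrt(17)/17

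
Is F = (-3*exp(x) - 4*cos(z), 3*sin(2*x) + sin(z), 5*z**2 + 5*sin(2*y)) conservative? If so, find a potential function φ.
No, ∇×F = (10*cos(2*y) - cos(z), 4*sin(z), 6*cos(2*x)) ≠ 0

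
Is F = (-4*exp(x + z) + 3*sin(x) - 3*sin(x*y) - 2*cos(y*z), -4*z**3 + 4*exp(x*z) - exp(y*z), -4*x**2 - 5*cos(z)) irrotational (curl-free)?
No, ∇×F = (-4*x*exp(x*z) + y*exp(y*z) + 12*z**2, 8*x + 2*y*sin(y*z) - 4*exp(x + z), 3*x*cos(x*y) + 4*z*exp(x*z) - 2*z*sin(y*z))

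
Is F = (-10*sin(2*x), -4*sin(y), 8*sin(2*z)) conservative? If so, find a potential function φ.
Yes, F is conservative. φ = 5*cos(2*x) + 4*cos(y) - 4*cos(2*z)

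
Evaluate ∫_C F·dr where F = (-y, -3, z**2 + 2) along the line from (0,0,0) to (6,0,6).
84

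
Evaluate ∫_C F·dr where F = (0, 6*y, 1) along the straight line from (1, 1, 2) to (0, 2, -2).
5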